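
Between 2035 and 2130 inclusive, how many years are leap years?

Years divisible by 4: 2036, 2040, …, 2128 — 24 in all.
Of these, 2100 is divisible by 100 but not 400, so not leap.
Leap years: 24 − 1 = 23.

23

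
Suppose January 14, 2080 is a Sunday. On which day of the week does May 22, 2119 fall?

Monday

Day-of-year of January 14, 2080: 14.
Day-of-year of May 22, 2119: 142.
2080 has 366 days, so 366 − 14 = 352 days remain in 2080.
Full years 2081–2118: 30 common + 8 leap = 30×365 + 8×366 = 13878 days.
Total: 352 + 13878 + 142 = 14372 days.
14372 mod 7 = 1, so 1 day after Sunday is Monday.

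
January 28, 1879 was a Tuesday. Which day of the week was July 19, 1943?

Day-of-year of January 28, 1879: 28.
Day-of-year of July 19, 1943: 200.
1879 has 365 days, so 365 − 28 = 337 days remain in 1879.
Full years 1880–1942: 48 common + 15 leap = 48×365 + 15×366 = 23010 days.
Total: 337 + 23010 + 200 = 23547 days.
23547 mod 7 = 6, so 6 days after Tuesday is Monday.

Monday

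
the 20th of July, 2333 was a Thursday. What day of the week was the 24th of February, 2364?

From July 20, 2333 to July 20, 2363: 30 years, of which 7 contain a Feb 29 — 23×365 + 7×366 = 10957 days.
July 2363: 31 − 20 = 11 days remain.
Then August (31), September (30), October (31), November (30), December (31), January (31): 31 + 30 + 31 + 30 + 31 + 31 = 184 days.
February 1–24, 2364: 24 days (2364 is a leap year).
Residual: 219 days.
Total: 11176 days.
11176 mod 7 = 4, so 4 days after Thursday is Monday.

Monday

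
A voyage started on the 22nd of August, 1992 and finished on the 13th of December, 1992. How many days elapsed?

113

August 1992: 31 − 22 = 9 days remain.
Then September (30), October (31), November (30): 30 + 31 + 30 = 91 days.
December 1–13, 1992: 13 days.
Total: 9 + 91 + 13 = 113 days.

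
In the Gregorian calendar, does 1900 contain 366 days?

No

1900 is not a leap year (divisible by 100 but not 400).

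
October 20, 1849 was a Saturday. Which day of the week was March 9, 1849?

Count forward from the earlier date (March 9, 1849) to the later (October 20, 1849):
March 1849: 31 − 9 = 22 days remain.
Then April (30), May (31), June (30), July (31), August (31), September (30): 30 + 31 + 30 + 31 + 31 + 30 = 183 days.
October 1–20, 1849: 20 days.
Total: 22 + 183 + 20 = 225 days.
225 mod 7 = 1, so 1 day before Saturday is Friday.

Friday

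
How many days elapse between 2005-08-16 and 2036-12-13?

Day-of-year of August 16, 2005: 228.
Day-of-year of December 13, 2036: 348.
2005 has 365 days, so 365 − 228 = 137 days remain in 2005.
Full years 2006–2035: 23 common + 7 leap = 23×365 + 7×366 = 10957 days.
Total: 137 + 10957 + 348 = 11442 days.

11442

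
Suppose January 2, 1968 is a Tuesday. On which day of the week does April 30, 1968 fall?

Tuesday

January 1968: 31 − 2 = 29 days remain.
Then February 1968 (29), March (31): 29 + 31 = 60 days.
April 1–30, 1968: 30 days.
Total: 29 + 60 + 30 = 119 days.
119 is a multiple of 7, so April 30, 1968 falls on the same weekday: Tuesday.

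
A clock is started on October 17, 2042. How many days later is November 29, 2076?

From October 17, 2042 to October 17, 2076: 34 years, of which 9 contain a Feb 29 — 25×365 + 9×366 = 12419 days.
October 2076: 31 − 17 = 14 days remain.
November 1–29, 2076: 29 days.
Residual: 43 days.
Total: 12462 days.

12462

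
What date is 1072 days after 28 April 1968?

5 April 1971

Count 1072 days after April 28, 1968:
April 28, 1968 → April 28, 1969: 365 days.
April 28, 1969 → April 28, 1970: 365 days.
April 1970: 30 − 28 = 2 days remain.
Then 11 full months totalling 335 days.
April 1–5, 1971: 5 days.
Residual: 342 days.
Total: 1072 days.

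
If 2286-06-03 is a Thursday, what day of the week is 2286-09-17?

Friday

June 2286: 30 − 3 = 27 days remain.
Then July (31), August (31): 31 + 31 = 62 days.
September 1–17, 2286: 17 days.
Total: 27 + 62 + 17 = 106 days.
106 mod 7 = 1, so 1 day after Thursday is Friday.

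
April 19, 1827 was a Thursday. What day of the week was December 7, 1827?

Friday

April 1827: 30 − 19 = 11 days remain.
Then May (31), June (30), July (31), August (31), September (30), October (31), November (30): 31 + 30 + 31 + 31 + 30 + 31 + 30 = 214 days.
December 1–7, 1827: 7 days.
Total: 11 + 214 + 7 = 232 days.
232 mod 7 = 1, so 1 day after Thursday is Friday.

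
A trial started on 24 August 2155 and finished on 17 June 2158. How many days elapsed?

August 24, 2155 → August 24, 2156: 366 days (2156 is a leap year).
August 24, 2156 → August 24, 2157: 365 days.
August 2157: 31 − 24 = 7 days remain.
Then 9 full months totalling 273 days.
June 1–17, 2158: 17 days.
Residual: 297 days.
Total: 1028 days.

1028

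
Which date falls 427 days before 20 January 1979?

19 November 1977

Count 427 days before January 20, 1979:
November 1977: 30 − 19 = 11 days remain.
Then 13 full months totalling 396 days.
January 1–20, 1979: 20 days.
Total: 11 + 396 + 20 = 427 days.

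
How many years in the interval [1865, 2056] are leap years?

Years divisible by 4: 1868, 1872, …, 2056 — 48 in all.
Of these, 1900 is divisible by 100 but not 400, so not leap.
2000 is divisible by 400, so still leap.
Leap years: 48 − 1 = 47.

47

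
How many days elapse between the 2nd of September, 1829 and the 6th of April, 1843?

From September 2, 1829 to September 2, 1842: 13 years, of which 3 contain a Feb 29 — 10×365 + 3×366 = 4748 days.
September 1842: 30 − 2 = 28 days remain.
Then October (31), November (30), December (31), January (31), February 1843 (28), March (31): 31 + 30 + 31 + 31 + 28 + 31 = 182 days.
April 1–6, 1843: 6 days.
Residual: 216 days.
Total: 4964 days.

4964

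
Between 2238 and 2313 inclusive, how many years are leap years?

Years divisible by 4: 2240, 2244, …, 2312 — 19 in all.
Of these, 2300 is divisible by 100 but not 400, so not leap.
Leap years: 19 − 1 = 18.

18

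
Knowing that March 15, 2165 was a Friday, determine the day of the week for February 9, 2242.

Wednesday

From March 15, 2165 to March 15, 2241: 76 years, of which 18 contain a Feb 29 — 58×365 + 18×366 = 27758 days.
(2200 is not a leap year (divisible by 100 but not 400).)
March 2241: 31 − 15 = 16 days remain.
Then 10 full months totalling 306 days.
February 1–9, 2242: 9 days (2242 is not a leap year).
Residual: 331 days.
Total: 28089 days.
28089 mod 7 = 5, so 5 days after Friday is Wednesday.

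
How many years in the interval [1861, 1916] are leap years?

13

Years divisible by 4: 1864, 1868, …, 1916 — 14 in all.
Of these, 1900 is divisible by 100 but not 400, so not leap.
Leap years: 14 − 1 = 13.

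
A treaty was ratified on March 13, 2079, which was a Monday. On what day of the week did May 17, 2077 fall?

Monday

Count forward from the earlier date (May 17, 2077) to the later (March 13, 2079):
Day-of-year of May 17, 2077: 137.
Day-of-year of March 13, 2079: 72.
2077 has 365 days, so 365 − 137 = 228 days remain in 2077.
Full years: 2078: 365. Sum = 365.
Total: 228 + 365 + 72 = 665 days.
665 is a multiple of 7, so May 17, 2077 falls on the same weekday: Monday.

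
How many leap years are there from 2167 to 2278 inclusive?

27

Years divisible by 4: 2168, 2172, …, 2276 — 28 in all.
Of these, 2200 is divisible by 100 but not 400, so not leap.
Leap years: 28 − 1 = 27.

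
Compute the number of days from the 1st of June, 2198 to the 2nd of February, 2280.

Day-of-year of June 1, 2198: 152.
Day-of-year of February 2, 2280: 33.
2198 has 365 days, so 365 − 152 = 213 days remain in 2198.
Full years 2199–2279: 62 common + 19 leap = 62×365 + 19×366 = 29584 days.
Total: 213 + 29584 + 33 = 29830 days.

29830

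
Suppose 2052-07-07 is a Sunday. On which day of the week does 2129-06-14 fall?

From July 7, 2052 to July 7, 2128: 76 years, of which 18 contain a Feb 29 — 58×365 + 18×366 = 27758 days.
(2100 is not a leap year (divisible by 100 but not 400).)
July 2128: 31 − 7 = 24 days remain.
Then 10 full months totalling 304 days.
June 1–14, 2129: 14 days.
Residual: 342 days.
Total: 28100 days.
28100 mod 7 = 2, so 2 days after Sunday is Tuesday.

Tuesday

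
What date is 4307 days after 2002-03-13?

2013-12-27

Count 4307 days after March 13, 2002:
Day-of-year of March 13, 2002: 72.
Day-of-year of December 27, 2013: 361.
2002 has 365 days, so 365 − 72 = 293 days remain in 2002.
Full years 2003–2012: 7 common + 3 leap = 7×365 + 3×366 = 3653 days.
Total: 293 + 3653 + 361 = 4307 days.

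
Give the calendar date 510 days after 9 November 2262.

2 April 2264

Count 510 days after November 9, 2262:
November 9, 2262 → November 9, 2263: 365 days.
November 2263: 30 − 9 = 21 days remain.
Then December (31), January (31), February 2264 (29), March (31): 31 + 31 + 29 + 31 = 122 days.
April 1–2, 2264: 2 days.
Residual: 145 days.
Total: 510 days.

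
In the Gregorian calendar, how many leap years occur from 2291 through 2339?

11

Years divisible by 4 in [2291, 2339]: 2292, 2296, 2300, 2304, 2308, 2312, 2316, 2320, 2324, 2328, 2332, 2336.
Of these, 2300 is divisible by 100 but not 400, so not leap.
Leap years: 12 − 1 = 11.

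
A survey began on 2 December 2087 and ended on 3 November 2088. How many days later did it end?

Day-of-year of December 2, 2087: 336.
Day-of-year of November 3, 2088: 308.
2087 has 365 days, so 365 − 336 = 29 days remain in 2087.
Total: 29 + 308 = 337 days.

337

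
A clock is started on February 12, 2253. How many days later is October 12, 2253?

February 2253: 28 − 12 = 16 days remain (2253 is not a leap year, so February has 28 days).
Then March (31), April (30), May (31), June (30), July (31), August (31), September (30): 31 + 30 + 31 + 30 + 31 + 31 + 30 = 214 days.
October 1–12, 2253: 12 days.
Total: 16 + 214 + 12 = 242 days.

242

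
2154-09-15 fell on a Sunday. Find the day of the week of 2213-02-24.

Day-of-year of September 15, 2154: 258.
Day-of-year of February 24, 2213: 55.
2154 has 365 days, so 365 − 258 = 107 days remain in 2154.
Full years 2155–2212: 44 common + 14 leap = 44×365 + 14×366 = 21184 days.
Total: 107 + 21184 + 55 = 21346 days.
21346 mod 7 = 3, so 3 days after Sunday is Wednesday.

Wednesday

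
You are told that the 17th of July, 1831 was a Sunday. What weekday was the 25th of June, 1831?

Saturday

Count forward from the earlier date (June 25, 1831) to the later (July 17, 1831):
June 1831: 30 − 25 = 5 days remain.
July 1–17, 1831: 17 days.
Total: 5 + 17 = 22 days.
22 mod 7 = 1, so 1 day before Sunday is Saturday.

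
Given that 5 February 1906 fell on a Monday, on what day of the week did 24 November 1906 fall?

Saturday

February 1906: 28 − 5 = 23 days remain (1906 is not a leap year, so February has 28 days).
Then March (31), April (30), May (31), June (30), July (31), August (31), September (30), October (31): 31 + 30 + 31 + 30 + 31 + 31 + 30 + 31 = 245 days.
November 1–24, 1906: 24 days.
Total: 23 + 245 + 24 = 292 days.
292 mod 7 = 5, so 5 days after Monday is Saturday.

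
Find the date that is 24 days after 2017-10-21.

2017-11-14

Count 24 days after October 21, 2017:
October 2017: 31 − 21 = 10 days remain.
November 1–14, 2017: 14 days.
Total: 10 + 14 = 24 days.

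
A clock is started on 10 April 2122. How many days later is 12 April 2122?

Within April 2122: 12 − 10 = 2 days.

2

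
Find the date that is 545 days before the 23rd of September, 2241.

the 27th of March, 2240

Count 545 days before September 23, 2241:
March 27, 2240 → March 27, 2241: 365 days.
March 2241: 31 − 27 = 4 days remain.
Then April (30), May (31), June (30), July (31), August (31): 30 + 31 + 30 + 31 + 31 = 153 days.
September 1–23, 2241: 23 days.
Residual: 180 days.
Total: 545 days.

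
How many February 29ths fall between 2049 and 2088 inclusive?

10

Years divisible by 4 in [2049, 2088]: 2052, 2056, 2060, 2064, 2068, 2072, 2076, 2080, 2084, 2088.
No century exceptions apply. Count: 10.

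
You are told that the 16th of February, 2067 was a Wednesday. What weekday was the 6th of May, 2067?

February 2067: 28 − 16 = 12 days remain (2067 is not a leap year, so February has 28 days).
Then March (31), April (30): 31 + 30 = 61 days.
May 1–6, 2067: 6 days.
Total: 12 + 61 + 6 = 79 days.
79 mod 7 = 2, so 2 days after Wednesday is Friday.

Friday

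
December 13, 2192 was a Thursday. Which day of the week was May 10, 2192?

Count forward from the earlier date (May 10, 2192) to the later (December 13, 2192):
May 2192: 31 − 10 = 21 days remain.
Then June (30), July (31), August (31), September (30), October (31), November (30): 30 + 31 + 31 + 30 + 31 + 30 = 183 days.
December 1–13, 2192: 13 days.
Total: 21 + 183 + 13 = 217 days.
217 is a multiple of 7, so May 10, 2192 falls on the same weekday: Thursday.

Thursday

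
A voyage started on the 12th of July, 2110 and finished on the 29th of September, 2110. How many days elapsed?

79

July 2110: 31 − 12 = 19 days remain.
Then August (31): 31 days.
September 1–29, 2110: 29 days.
Total: 19 + 31 + 29 = 79 days.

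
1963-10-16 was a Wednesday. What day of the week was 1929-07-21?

Count forward from the earlier date (July 21, 1929) to the later (October 16, 1963):
Day-of-year of July 21, 1929: 202.
Day-of-year of October 16, 1963: 289.
1929 has 365 days, so 365 − 202 = 163 days remain in 1929.
Full years 1930–1962: 25 common + 8 leap = 25×365 + 8×366 = 12053 days.
Total: 163 + 12053 + 289 = 12505 days.
12505 mod 7 = 3, so 3 days before Wednesday is Sunday.

Sunday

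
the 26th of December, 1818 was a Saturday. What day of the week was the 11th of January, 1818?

Sunday

Count forward from the earlier date (January 11, 1818) to the later (December 26, 1818):
January 1818: 31 − 11 = 20 days remain.
Then 10 full months totalling 303 days.
December 1–26, 1818: 26 days.
Total: 20 + 303 + 26 = 349 days.
349 mod 7 = 6, so 6 days before Saturday is Sunday.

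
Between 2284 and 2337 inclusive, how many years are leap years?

13

Years divisible by 4: 2284, 2288, …, 2336 — 14 in all.
Of these, 2300 is divisible by 100 but not 400, so not leap.
Leap years: 14 − 1 = 13.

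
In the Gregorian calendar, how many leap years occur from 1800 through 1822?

Years divisible by 4 in [1800, 1822]: 1800, 1804, 1808, 1812, 1816, 1820.
Of these, 1800 is divisible by 100 but not 400, so not leap.
Leap years: 6 − 1 = 5.

5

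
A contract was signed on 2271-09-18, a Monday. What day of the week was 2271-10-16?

September 2271: 30 − 18 = 12 days remain.
October 1–16, 2271: 16 days.
Total: 12 + 16 = 28 days.
28 is a multiple of 7, so 2271-10-16 falls on the same weekday: Monday.

Monday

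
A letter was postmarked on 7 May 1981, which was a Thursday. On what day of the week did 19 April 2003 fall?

From May 7, 1981 to May 7, 2002: 21 years, of which 5 contain a Feb 29 — 16×365 + 5×366 = 7670 days.
(2000 is a leap year (divisible by 400).)
May 2002: 31 − 7 = 24 days remain.
Then 10 full months totalling 304 days.
April 1–19, 2003: 19 days.
Residual: 347 days.
Total: 8017 days.
8017 mod 7 = 2, so 2 days after Thursday is Saturday.

Saturday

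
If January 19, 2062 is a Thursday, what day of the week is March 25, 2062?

January 2062: 31 − 19 = 12 days remain.
Then February 2062 (28): 28 days.
March 1–25, 2062: 25 days.
Total: 12 + 28 + 25 = 65 days.
65 mod 7 = 2, so 2 days after Thursday is Saturday.

Saturday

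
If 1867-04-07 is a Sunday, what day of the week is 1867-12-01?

April 1867: 30 − 7 = 23 days remain.
Then May (31), June (30), July (31), August (31), September (30), October (31), November (30): 31 + 30 + 31 + 31 + 30 + 31 + 30 = 214 days.
December 1, 1867: 1 day.
Total: 23 + 214 + 1 = 238 days.
238 is a multiple of 7, so 1867-12-01 falls on the same weekday: Sunday.

Sunday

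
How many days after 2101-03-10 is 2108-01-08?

2495

March 10, 2101 → March 10, 2102: 365 days.
March 10, 2102 → March 10, 2103: 365 days.
March 10, 2103 → March 10, 2104: 366 days (2104 is a leap year).
March 10, 2104 → March 10, 2105: 365 days.
March 10, 2105 → March 10, 2106: 365 days.
March 10, 2106 → March 10, 2107: 365 days.
March 2107: 31 − 10 = 21 days remain.
Then 9 full months totalling 275 days.
January 1–8, 2108: 8 days.
Residual: 304 days.
Total: 2495 days.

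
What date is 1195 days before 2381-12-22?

2378-09-14

Count 1195 days before December 22, 2381:
September 14, 2378 → September 14, 2379: 365 days.
September 14, 2379 → September 14, 2380: 366 days (2380 is a leap year).
September 14, 2380 → September 14, 2381: 365 days.
September 2381: 30 − 14 = 16 days remain.
Then October (31), November (30): 31 + 30 = 61 days.
December 1–22, 2381: 22 days.
Residual: 99 days.
Total: 1195 days.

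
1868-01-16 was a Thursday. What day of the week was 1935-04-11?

Thursday

Day-of-year of January 16, 1868: 16.
Day-of-year of April 11, 1935: 101.
1868 has 366 days, so 366 − 16 = 350 days remain in 1868.
Full years 1869–1934: 51 common + 15 leap = 51×365 + 15×366 = 24105 days.
Total: 350 + 24105 + 101 = 24556 days.
24556 is a multiple of 7, so 1935-04-11 falls on the same weekday: Thursday.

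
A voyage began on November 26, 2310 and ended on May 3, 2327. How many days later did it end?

Day-of-year of November 26, 2310: 330.
Day-of-year of May 3, 2327: 123.
2310 has 365 days, so 365 − 330 = 35 days remain in 2310.
Full years 2311–2326: 12 common + 4 leap = 12×365 + 4×366 = 5844 days.
Total: 35 + 5844 + 123 = 6002 days.

6002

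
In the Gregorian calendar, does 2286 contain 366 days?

2286 is not a leap year.

No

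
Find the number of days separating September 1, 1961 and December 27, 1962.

September 1961: 30 − 1 = 29 days remain.
Then 14 full months totalling 426 days.
December 1–27, 1962: 27 days.
Total: 29 + 426 + 27 = 482 days.

482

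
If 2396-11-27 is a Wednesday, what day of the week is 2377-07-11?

Count forward from the earlier date (July 11, 2377) to the later (November 27, 2396):
From July 11, 2377 to July 11, 2396: 19 years, of which 5 contain a Feb 29 — 14×365 + 5×366 = 6940 days.
July 2396: 31 − 11 = 20 days remain.
Then August (31), September (30), October (31): 31 + 30 + 31 = 92 days.
November 1–27, 2396: 27 days.
Residual: 139 days.
Total: 7079 days.
7079 mod 7 = 2, so 2 days before Wednesday is Monday.

Monday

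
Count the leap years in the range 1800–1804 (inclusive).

Years divisible by 4 in [1800, 1804]: 1800, 1804.
Of these, 1800 is divisible by 100 but not 400, so not leap.
Leap years: 2 − 1 = 1.

1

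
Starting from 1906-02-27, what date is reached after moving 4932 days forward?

1919-08-30

Count 4932 days after February 27, 1906:
Day-of-year of February 27, 1906: 58.
Day-of-year of August 30, 1919: 242.
1906 has 365 days, so 365 − 58 = 307 days remain in 1906.
Full years 1907–1918: 9 common + 3 leap = 9×365 + 3×366 = 4383 days.
Total: 307 + 4383 + 242 = 4932 days.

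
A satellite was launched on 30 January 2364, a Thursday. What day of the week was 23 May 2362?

Count forward from the earlier date (May 23, 2362) to the later (January 30, 2364):
May 23, 2362 → May 23, 2363: 365 days.
May 2363: 31 − 23 = 8 days remain.
Then June (30), July (31), August (31), September (30), October (31), November (30), December (31): 30 + 31 + 31 + 30 + 31 + 30 + 31 = 214 days.
January 1–30, 2364: 30 days.
Residual: 252 days.
Total: 617 days.
617 mod 7 = 1, so 1 day before Thursday is Wednesday.

Wednesday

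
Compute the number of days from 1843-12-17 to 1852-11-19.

3260

From December 17, 1843 to December 17, 1851: 8 years, of which 2 contain a Feb 29 — 6×365 + 2×366 = 2922 days.
December 1851: 31 − 17 = 14 days remain.
Then 10 full months totalling 305 days.
November 1–19, 1852: 19 days.
Residual: 338 days.
Total: 3260 days.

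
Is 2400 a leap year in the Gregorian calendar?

2400 is a leap year (divisible by 400).

Yes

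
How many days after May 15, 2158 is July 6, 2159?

417

May 15, 2158 → May 15, 2159: 365 days.
May 2159: 31 − 15 = 16 days remain.
Then June (30): 30 days.
July 1–6, 2159: 6 days.
Residual: 52 days.
Total: 417 days.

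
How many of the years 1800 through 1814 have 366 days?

Years divisible by 4 in [1800, 1814]: 1800, 1804, 1808, 1812.
Of these, 1800 is divisible by 100 but not 400, so not leap.
Leap years: 4 − 1 = 3.

3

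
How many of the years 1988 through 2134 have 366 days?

36

Years divisible by 4: 1988, 1992, …, 2132 — 37 in all.
Of these, 2100 is divisible by 100 but not 400, so not leap.
2000 is divisible by 400, so still leap.
Leap years: 37 − 1 = 36.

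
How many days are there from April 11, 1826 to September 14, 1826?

156

April 1826: 30 − 11 = 19 days remain.
Then May (31), June (30), July (31), August (31): 31 + 30 + 31 + 31 = 123 days.
September 1–14, 1826: 14 days.
Total: 19 + 123 + 14 = 156 days.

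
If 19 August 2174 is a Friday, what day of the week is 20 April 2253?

Wednesday

Day-of-year of August 19, 2174: 231.
Day-of-year of April 20, 2253: 110.
2174 has 365 days, so 365 − 231 = 134 days remain in 2174.
Full years 2175–2252: 59 common + 19 leap = 59×365 + 19×366 = 28489 days.
Total: 134 + 28489 + 110 = 28733 days.
28733 mod 7 = 5, so 5 days after Friday is Wednesday.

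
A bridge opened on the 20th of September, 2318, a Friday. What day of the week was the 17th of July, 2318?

Count forward from the earlier date (July 17, 2318) to the later (September 20, 2318):
July 2318: 31 − 17 = 14 days remain.
Then August (31): 31 days.
September 1–20, 2318: 20 days.
Total: 14 + 31 + 20 = 65 days.
65 mod 7 = 2, so 2 days before Friday is Wednesday.

Wednesday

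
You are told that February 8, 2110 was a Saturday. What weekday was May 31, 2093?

Count forward from the earlier date (May 31, 2093) to the later (February 8, 2110):
From May 31, 2093 to May 31, 2109: 16 years, of which 3 contain a Feb 29 — 13×365 + 3×366 = 5843 days.
(2100 is not a leap year (divisible by 100 but not 400).)
May 2109: 31 − 31 = 0 days remain.
Then June (30), July (31), August (31), September (30), October (31), November (30), December (31), January (31): 30 + 31 + 31 + 30 + 31 + 30 + 31 + 31 = 245 days.
February 1–8, 2110: 8 days (2110 is not a leap year).
Residual: 253 days.
Total: 6096 days.
6096 mod 7 = 6, so 6 days before Saturday is Sunday.

Sunday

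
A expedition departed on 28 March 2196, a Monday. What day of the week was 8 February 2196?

Monday

Count forward from the earlier date (February 8, 2196) to the later (March 28, 2196):
February 2196: 29 − 8 = 21 days remain (2196 is a leap year, so February has 29 days).
March 1–28, 2196: 28 days.
Total: 21 + 28 = 49 days.
49 is a multiple of 7, so 8 February 2196 falls on the same weekday: Monday.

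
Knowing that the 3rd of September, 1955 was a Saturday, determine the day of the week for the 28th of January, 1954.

Count forward from the earlier date (January 28, 1954) to the later (September 3, 1955):
January 28, 1954 → January 28, 1955: 365 days.
January 1955: 31 − 28 = 3 days remain.
Then February 1955 (28), March (31), April (30), May (31), June (30), July (31), August (31): 28 + 31 + 30 + 31 + 30 + 31 + 31 = 212 days.
September 1–3, 1955: 3 days.
Residual: 218 days.
Total: 583 days.
583 mod 7 = 2, so 2 days before Saturday is Thursday.

Thursday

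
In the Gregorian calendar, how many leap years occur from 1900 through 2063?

Years divisible by 4: 1900, 1904, …, 2060 — 41 in all.
Of these, 1900 is divisible by 100 but not 400, so not leap.
2000 is divisible by 400, so still leap.
Leap years: 41 − 1 = 40.

40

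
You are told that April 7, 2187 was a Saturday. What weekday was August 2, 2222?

From April 7, 2187 to April 7, 2222: 35 years, of which 8 contain a Feb 29 — 27×365 + 8×366 = 12783 days.
(2200 is not a leap year (divisible by 100 but not 400).)
April 2222: 30 − 7 = 23 days remain.
Then May (31), June (30), July (31): 31 + 30 + 31 = 92 days.
August 1–2, 2222: 2 days.
Residual: 117 days.
Total: 12900 days.
12900 mod 7 = 6, so 6 days after Saturday is Friday.

Friday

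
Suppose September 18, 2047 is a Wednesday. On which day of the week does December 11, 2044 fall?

Sunday

Count forward from the earlier date (December 11, 2044) to the later (September 18, 2047):
December 11, 2044 → December 11, 2045: 365 days.
December 11, 2045 → December 11, 2046: 365 days.
December 2046: 31 − 11 = 20 days remain.
Then January (31), February 2047 (28), March (31), April (30), May (31), June (30), July (31), August (31): 31 + 28 + 31 + 30 + 31 + 30 + 31 + 31 = 243 days.
September 1–18, 2047: 18 days.
Residual: 281 days.
Total: 1011 days.
1011 mod 7 = 3, so 3 days before Wednesday is Sunday.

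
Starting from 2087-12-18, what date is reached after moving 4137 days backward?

2076-08-20

Count 4137 days before December 18, 2087:
Day-of-year of August 20, 2076: 233.
Day-of-year of December 18, 2087: 352.
2076 has 366 days, so 366 − 233 = 133 days remain in 2076.
Full years 2077–2086: 8 common + 2 leap = 8×365 + 2×366 = 3652 days.
Total: 133 + 3652 + 352 = 4137 days.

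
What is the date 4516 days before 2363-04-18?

2350-12-06

Count 4516 days before April 18, 2363:
Day-of-year of December 6, 2350: 340.
Day-of-year of April 18, 2363: 108.
2350 has 365 days, so 365 − 340 = 25 days remain in 2350.
Full years 2351–2362: 9 common + 3 leap = 9×365 + 3×366 = 4383 days.
Total: 25 + 4383 + 108 = 4516 days.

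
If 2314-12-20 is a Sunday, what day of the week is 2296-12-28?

Monday

Count forward from the earlier date (December 28, 2296) to the later (December 20, 2314):
From December 28, 2296 to December 28, 2313: 17 years, of which 3 contain a Feb 29 — 14×365 + 3×366 = 6208 days.
(2300 is not a leap year (divisible by 100 but not 400).)
December 2313: 31 − 28 = 3 days remain.
Then 11 full months totalling 334 days.
December 1–20, 2314: 20 days.
Residual: 357 days.
Total: 6565 days.
6565 mod 7 = 6, so 6 days before Sunday is Monday.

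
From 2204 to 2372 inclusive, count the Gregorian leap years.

Years divisible by 4: 2204, 2208, …, 2372 — 43 in all.
Of these, 2300 is divisible by 100 but not 400, so not leap.
Leap years: 43 − 1 = 42.

42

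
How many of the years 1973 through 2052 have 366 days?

Years divisible by 4: 1976, 1980, …, 2052 — 20 in all.
2000 is divisible by 400, so still leap.
No century exceptions apply. Count: 20.

20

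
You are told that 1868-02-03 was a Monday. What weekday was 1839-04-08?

Count forward from the earlier date (April 8, 1839) to the later (February 3, 1868):
From April 8, 1839 to April 8, 1867: 28 years, of which 7 contain a Feb 29 — 21×365 + 7×366 = 10227 days.
April 1867: 30 − 8 = 22 days remain.
Then 9 full months totalling 276 days.
February 1–3, 1868: 3 days (1868 is a leap year).
Residual: 301 days.
Total: 10528 days.
10528 is a multiple of 7, so 1839-04-08 falls on the same weekday: Monday.

Monday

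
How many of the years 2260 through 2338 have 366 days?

Years divisible by 4: 2260, 2264, …, 2336 — 20 in all.
Of these, 2300 is divisible by 100 but not 400, so not leap.
Leap years: 20 − 1 = 19.

19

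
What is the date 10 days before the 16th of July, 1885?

the 6th of July, 1885

Count 10 days before July 16, 1885:
Within July 1885: 16 − 6 = 10 days.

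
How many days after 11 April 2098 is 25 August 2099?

April 11, 2098 → April 11, 2099: 365 days.
April 2099: 30 − 11 = 19 days remain.
Then May (31), June (30), July (31): 31 + 30 + 31 = 92 days.
August 1–25, 2099: 25 days.
Residual: 136 days.
Total: 501 days.

501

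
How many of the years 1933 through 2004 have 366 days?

18

Years divisible by 4: 1936, 1940, …, 2004 — 18 in all.
2000 is divisible by 400, so still leap.
No century exceptions apply. Count: 18.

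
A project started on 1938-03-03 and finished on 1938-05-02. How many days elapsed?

60

March 1938: 31 − 3 = 28 days remain.
Then April (30): 30 days.
May 1–2, 1938: 2 days.
Total: 28 + 30 + 2 = 60 days.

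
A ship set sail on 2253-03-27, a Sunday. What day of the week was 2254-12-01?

March 2253: 31 − 27 = 4 days remain.
Then 20 full months totalling 609 days.
December 1, 2254: 1 day.
Total: 4 + 609 + 1 = 614 days.
614 mod 7 = 5, so 5 days after Sunday is Friday.

Friday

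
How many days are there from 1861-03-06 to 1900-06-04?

14334

Day-of-year of March 6, 1861: 65.
Day-of-year of June 4, 1900: 155.
1861 has 365 days, so 365 − 65 = 300 days remain in 1861.
Full years 1862–1899: 29 common + 9 leap = 29×365 + 9×366 = 13879 days.
Total: 300 + 13879 + 155 = 14334 days.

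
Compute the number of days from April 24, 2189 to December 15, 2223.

12652

Day-of-year of April 24, 2189: 114.
Day-of-year of December 15, 2223: 349.
2189 has 365 days, so 365 − 114 = 251 days remain in 2189.
Full years 2190–2222: 26 common + 7 leap = 26×365 + 7×366 = 12052 days.
Total: 251 + 12052 + 349 = 12652 days.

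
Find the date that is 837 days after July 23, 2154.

November 6, 2156

Count 837 days after July 23, 2154:
July 23, 2154 → July 23, 2155: 365 days.
July 23, 2155 → July 23, 2156: 366 days (2156 is a leap year).
July 2156: 31 − 23 = 8 days remain.
Then August (31), September (30), October (31): 31 + 30 + 31 = 92 days.
November 1–6, 2156: 6 days.
Residual: 106 days.
Total: 837 days.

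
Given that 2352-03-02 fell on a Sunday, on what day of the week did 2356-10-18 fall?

March 2, 2352 → March 2, 2353: 365 days.
March 2, 2353 → March 2, 2354: 365 days.
March 2, 2354 → March 2, 2355: 365 days.
March 2, 2355 → March 2, 2356: 366 days (2356 is a leap year).
March 2356: 31 − 2 = 29 days remain.
Then April (30), May (31), June (30), July (31), August (31), September (30): 30 + 31 + 30 + 31 + 31 + 30 = 183 days.
October 1–18, 2356: 18 days.
Residual: 230 days.
Total: 1691 days.
1691 mod 7 = 4, so 4 days after Sunday is Thursday.

Thursday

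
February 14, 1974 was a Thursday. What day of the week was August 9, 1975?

Saturday

February 14, 1974 → February 14, 1975: 365 days.
February 1975: 28 − 14 = 14 days remain (1975 is not a leap year, so February has 28 days).
Then March (31), April (30), May (31), June (30), July (31): 31 + 30 + 31 + 30 + 31 = 153 days.
August 1–9, 1975: 9 days.
Residual: 176 days.
Total: 541 days.
541 mod 7 = 2, so 2 days after Thursday is Saturday.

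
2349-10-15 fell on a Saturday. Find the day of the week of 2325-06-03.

Count forward from the earlier date (June 3, 2325) to the later (October 15, 2349):
From June 3, 2325 to June 3, 2349: 24 years, of which 6 contain a Feb 29 — 18×365 + 6×366 = 8766 days.
June 2349: 30 − 3 = 27 days remain.
Then July (31), August (31), September (30): 31 + 31 + 30 = 92 days.
October 1–15, 2349: 15 days.
Residual: 134 days.
Total: 8900 days.
8900 mod 7 = 3, so 3 days before Saturday is Wednesday.

Wednesday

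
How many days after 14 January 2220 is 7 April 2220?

84

January 2220: 31 − 14 = 17 days remain.
Then February 2220 (29), March (31): 29 + 31 = 60 days.
April 1–7, 2220: 7 days.
Total: 17 + 60 + 7 = 84 days.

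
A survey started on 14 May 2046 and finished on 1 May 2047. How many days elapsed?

352

Day-of-year of May 14, 2046: 134.
Day-of-year of May 1, 2047: 121.
2046 has 365 days, so 365 − 134 = 231 days remain in 2046.
Total: 231 + 121 = 352 days.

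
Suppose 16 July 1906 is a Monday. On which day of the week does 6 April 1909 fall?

Tuesday

Day-of-year of July 16, 1906: 197.
Day-of-year of April 6, 1909: 96.
1906 has 365 days, so 365 − 197 = 168 days remain in 1906.
Full years: 1907: 365; 1908: 366. Sum = 731.
Total: 168 + 731 + 96 = 995 days.
995 mod 7 = 1, so 1 day after Monday is Tuesday.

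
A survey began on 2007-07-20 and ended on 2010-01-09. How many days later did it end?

904

Day-of-year of July 20, 2007: 201.
Day-of-year of January 9, 2010: 9.
2007 has 365 days, so 365 − 201 = 164 days remain in 2007.
Full years: 2008: 366; 2009: 365. Sum = 731.
Total: 164 + 731 + 9 = 904 days.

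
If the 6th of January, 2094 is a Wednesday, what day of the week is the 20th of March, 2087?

Thursday

Count forward from the earlier date (March 20, 2087) to the later (January 6, 2094):
Day-of-year of March 20, 2087: 79.
Day-of-year of January 6, 2094: 6.
2087 has 365 days, so 365 − 79 = 286 days remain in 2087.
Full years: 2088: 366; 2089: 365; 2090: 365; 2091: 365; 2092: 366; 2093: 365. Sum = 2192.
Total: 286 + 2192 + 6 = 2484 days.
2484 mod 7 = 6, so 6 days before Wednesday is Thursday.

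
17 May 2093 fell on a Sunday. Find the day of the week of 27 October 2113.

Friday

From May 17, 2093 to May 17, 2113: 20 years, of which 4 contain a Feb 29 — 16×365 + 4×366 = 7304 days.
(2100 is not a leap year (divisible by 100 but not 400).)
May 2113: 31 − 17 = 14 days remain.
Then June (30), July (31), August (31), September (30): 30 + 31 + 31 + 30 = 122 days.
October 1–27, 2113: 27 days.
Residual: 163 days.
Total: 7467 days.
7467 mod 7 = 5, so 5 days after Sunday is Friday.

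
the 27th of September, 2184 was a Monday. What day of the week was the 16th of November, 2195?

Day-of-year of September 27, 2184: 271.
Day-of-year of November 16, 2195: 320.
2184 has 366 days, so 366 − 271 = 95 days remain in 2184.
Full years 2185–2194: 8 common + 2 leap = 8×365 + 2×366 = 3652 days.
Total: 95 + 3652 + 320 = 4067 days.
4067 is a multiple of 7, so the 16th of November, 2195 falls on the same weekday: Monday.

Monday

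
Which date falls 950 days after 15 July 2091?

19 February 2094

Count 950 days after July 15, 2091:
July 15, 2091 → July 15, 2092: 366 days (2092 is a leap year).
July 15, 2092 → July 15, 2093: 365 days.
July 2093: 31 − 15 = 16 days remain.
Then August (31), September (30), October (31), November (30), December (31), January (31): 31 + 30 + 31 + 30 + 31 + 31 = 184 days.
February 1–19, 2094: 19 days (2094 is not a leap year).
Residual: 219 days.
Total: 950 days.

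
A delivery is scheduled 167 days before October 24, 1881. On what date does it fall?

May 10, 1881

Count 167 days before October 24, 1881:
May 1881: 31 − 10 = 21 days remain.
Then June (30), July (31), August (31), September (30): 30 + 31 + 31 + 30 = 122 days.
October 1–24, 1881: 24 days.
Total: 21 + 122 + 24 = 167 days.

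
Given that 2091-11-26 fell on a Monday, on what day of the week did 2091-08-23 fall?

Thursday

Count forward from the earlier date (August 23, 2091) to the later (November 26, 2091):
August 2091: 31 − 23 = 8 days remain.
Then September (30), October (31): 30 + 31 = 61 days.
November 1–26, 2091: 26 days.
Total: 8 + 61 + 26 = 95 days.
95 mod 7 = 4, so 4 days before Monday is Thursday.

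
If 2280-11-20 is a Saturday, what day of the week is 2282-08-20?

Day-of-year of November 20, 2280: 325.
Day-of-year of August 20, 2282: 232.
2280 has 366 days, so 366 − 325 = 41 days remain in 2280.
Full years: 2281: 365. Sum = 365.
Total: 41 + 365 + 232 = 638 days.
638 mod 7 = 1, so 1 day after Saturday is Sunday.

Sunday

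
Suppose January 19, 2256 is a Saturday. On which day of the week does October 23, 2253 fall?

Count forward from the earlier date (October 23, 2253) to the later (January 19, 2256):
Day-of-year of October 23, 2253: 296.
Day-of-year of January 19, 2256: 19.
2253 has 365 days, so 365 − 296 = 69 days remain in 2253.
Full years: 2254: 365; 2255: 365. Sum = 730.
Total: 69 + 730 + 19 = 818 days.
818 mod 7 = 6, so 6 days before Saturday is Sunday.

Sunday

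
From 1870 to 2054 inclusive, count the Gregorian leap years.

45

Years divisible by 4: 1872, 1876, …, 2052 — 46 in all.
Of these, 1900 is divisible by 100 but not 400, so not leap.
2000 is divisible by 400, so still leap.
Leap years: 46 − 1 = 45.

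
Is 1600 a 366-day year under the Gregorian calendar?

1600 is a leap year (divisible by 400).

Yes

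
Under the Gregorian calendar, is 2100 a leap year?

No

2100 is not a leap year (divisible by 100 but not 400).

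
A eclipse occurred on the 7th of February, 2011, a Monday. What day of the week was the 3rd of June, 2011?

February 2011: 28 − 7 = 21 days remain (2011 is not a leap year, so February has 28 days).
Then March (31), April (30), May (31): 31 + 30 + 31 = 92 days.
June 1–3, 2011: 3 days.
Total: 21 + 92 + 3 = 116 days.
116 mod 7 = 4, so 4 days after Monday is Friday.

Friday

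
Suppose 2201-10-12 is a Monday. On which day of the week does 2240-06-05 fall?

From October 12, 2201 to October 12, 2239: 38 years, of which 9 contain a Feb 29 — 29×365 + 9×366 = 13879 days.
October 2239: 31 − 12 = 19 days remain.
Then November (30), December (31), January (31), February 2240 (29), March (31), April (30), May (31): 30 + 31 + 31 + 29 + 31 + 30 + 31 = 213 days.
June 1–5, 2240: 5 days.
Residual: 237 days.
Total: 14116 days.
14116 mod 7 = 4, so 4 days after Monday is Friday.

Friday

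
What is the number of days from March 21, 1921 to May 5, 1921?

45

March 1921: 31 − 21 = 10 days remain.
Then April (30): 30 days.
May 1–5, 1921: 5 days.
Total: 10 + 30 + 5 = 45 days.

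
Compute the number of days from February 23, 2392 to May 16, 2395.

February 23, 2392 → February 23, 2393: 366 days (2392 is a leap year).
February 23, 2393 → February 23, 2394: 365 days.
February 23, 2394 → February 23, 2395: 365 days.
February 2395: 28 − 23 = 5 days remain (2395 is not a leap year, so February has 28 days).
Then March (31), April (30): 31 + 30 = 61 days.
May 1–16, 2395: 16 days.
Residual: 82 days.
Total: 1178 days.

1178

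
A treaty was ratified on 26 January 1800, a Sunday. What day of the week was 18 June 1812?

Thursday

From January 26, 1800 to January 26, 1812: 12 years, of which 2 contain a Feb 29 — 10×365 + 2×366 = 4382 days.
(1800 is not a leap year (divisible by 100 but not 400).)
January 1812: 31 − 26 = 5 days remain.
Then February 1812 (29), March (31), April (30), May (31): 29 + 31 + 30 + 31 = 121 days.
June 1–18, 1812: 18 days.
Residual: 144 days.
Total: 4526 days.
4526 mod 7 = 4, so 4 days after Sunday is Thursday.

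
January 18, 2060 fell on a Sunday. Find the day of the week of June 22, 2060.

Tuesday

January 2060: 31 − 18 = 13 days remain.
Then February 2060 (29), March (31), April (30), May (31): 29 + 31 + 30 + 31 = 121 days.
June 1–22, 2060: 22 days.
Total: 13 + 121 + 22 = 156 days.
156 mod 7 = 2, so 2 days after Sunday is Tuesday.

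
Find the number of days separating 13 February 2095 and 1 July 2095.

138

February 2095: 28 − 13 = 15 days remain (2095 is not a leap year, so February has 28 days).
Then March (31), April (30), May (31), June (30): 31 + 30 + 31 + 30 = 122 days.
July 1, 2095: 1 day.
Total: 15 + 122 + 1 = 138 days.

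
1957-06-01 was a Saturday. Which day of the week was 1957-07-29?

Monday

June 1957: 30 − 1 = 29 days remain.
July 1–29, 1957: 29 days.
Total: 29 + 29 = 58 days.
58 mod 7 = 2, so 2 days after Saturday is Monday.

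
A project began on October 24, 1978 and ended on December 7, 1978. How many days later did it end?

44

October 1978: 31 − 24 = 7 days remain.
Then November (30): 30 days.
December 1–7, 1978: 7 days.
Total: 7 + 30 + 7 = 44 days.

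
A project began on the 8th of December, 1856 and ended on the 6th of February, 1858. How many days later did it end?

425

Day-of-year of December 8, 1856: 343.
Day-of-year of February 6, 1858: 37.
1856 has 366 days, so 366 − 343 = 23 days remain in 1856.
Full years: 1857: 365. Sum = 365.
Total: 23 + 365 + 37 = 425 days.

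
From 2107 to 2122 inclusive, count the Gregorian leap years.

4

Years divisible by 4 in [2107, 2122]: 2108, 2112, 2116, 2120.
No century exceptions apply. Count: 4.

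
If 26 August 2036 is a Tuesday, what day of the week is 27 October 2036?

Monday

August 2036: 31 − 26 = 5 days remain.
Then September (30): 30 days.
October 1–27, 2036: 27 days.
Total: 5 + 30 + 27 = 62 days.
62 mod 7 = 6, so 6 days after Tuesday is Monday.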